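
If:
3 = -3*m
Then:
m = -1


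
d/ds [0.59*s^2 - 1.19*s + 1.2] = 1.18*s - 1.19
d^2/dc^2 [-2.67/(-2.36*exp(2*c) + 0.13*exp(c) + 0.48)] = ((0.3471 - 25.2048*exp(c))*(-2.36*exp(2*c) + 0.13*exp(c) + 0.48) - 2.67*(4.72*exp(c) - 0.13)*(9.44*exp(c) - 0.26)*exp(c))*exp(c)/(-2.36*exp(2*c) + 0.13*exp(c) + 0.48)^3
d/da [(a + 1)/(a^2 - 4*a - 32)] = (a^2 - 4*a - 2*(a - 2)*(a + 1) - 32)/(-a^2 + 4*a + 32)^2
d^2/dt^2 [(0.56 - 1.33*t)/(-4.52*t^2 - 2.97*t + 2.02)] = ((1.33*t - 0.56)*(9.04*t + 2.97)*(18.08*t + 5.94) - (36.0696*t + 2.8378)*(4.52*t^2 + 2.97*t - 2.02))/(4.52*t^2 + 2.97*t - 2.02)^3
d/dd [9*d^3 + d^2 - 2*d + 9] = 27*d^2 + 2*d - 2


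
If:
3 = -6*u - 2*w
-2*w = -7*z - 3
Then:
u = -7*z/6 - 1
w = 7*z/2 + 3/2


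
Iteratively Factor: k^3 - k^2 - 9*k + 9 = (k - 3)*(k^2 + 2*k - 3) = (k - 3)*(k - 1)*(k + 3)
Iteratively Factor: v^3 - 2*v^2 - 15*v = (v - 5)*(v^2 + 3*v) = v*(v - 5)*(v + 3)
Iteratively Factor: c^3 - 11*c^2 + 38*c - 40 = (c - 2)*(c^2 - 9*c + 20) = (c - 4)*(c - 2)*(c - 5)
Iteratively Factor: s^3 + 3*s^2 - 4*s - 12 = (s + 2)*(s^2 + s - 6) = (s - 2)*(s + 2)*(s + 3)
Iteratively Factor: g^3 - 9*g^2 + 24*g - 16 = (g - 4)*(g^2 - 5*g + 4) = (g - 4)^2*(g - 1)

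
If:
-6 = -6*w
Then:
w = 1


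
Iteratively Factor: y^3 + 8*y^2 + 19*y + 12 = (y + 1)*(y^2 + 7*y + 12) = (y + 1)*(y + 3)*(y + 4)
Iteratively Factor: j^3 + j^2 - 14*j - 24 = (j - 4)*(j^2 + 5*j + 6) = (j - 4)*(j + 2)*(j + 3)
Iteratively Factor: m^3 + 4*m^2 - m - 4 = (m + 1)*(m^2 + 3*m - 4) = (m + 1)*(m + 4)*(m - 1)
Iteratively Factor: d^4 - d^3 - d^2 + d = (d - 1)*(d^3 - d) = (d - 1)*(d + 1)*(d^2 - d) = (d - 1)^2*(d + 1)*(d)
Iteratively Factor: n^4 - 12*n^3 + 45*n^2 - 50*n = (n - 5)*(n^3 - 7*n^2 + 10*n) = n*(n - 5)*(n^2 - 7*n + 10) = n*(n - 5)*(n - 2)*(n - 5)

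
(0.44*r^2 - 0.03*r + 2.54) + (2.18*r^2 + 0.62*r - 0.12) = 2.62*r^2 + 0.59*r + 2.42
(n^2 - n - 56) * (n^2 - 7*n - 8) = n^4 - 8*n^3 - 57*n^2 + 400*n + 448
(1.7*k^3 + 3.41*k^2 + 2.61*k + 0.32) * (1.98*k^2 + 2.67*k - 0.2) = 3.366*k^5 + 11.2908*k^4 + 13.9325*k^3 + 6.9203*k^2 + 0.3324*k - 0.064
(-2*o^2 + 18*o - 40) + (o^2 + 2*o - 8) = -o^2 + 20*o - 48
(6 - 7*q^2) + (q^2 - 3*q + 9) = -6*q^2 - 3*q + 15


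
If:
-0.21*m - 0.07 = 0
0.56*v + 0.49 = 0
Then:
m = -0.33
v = -0.88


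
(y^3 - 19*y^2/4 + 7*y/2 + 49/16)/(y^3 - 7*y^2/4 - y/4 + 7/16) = (2*y - 7)/(2*y - 1)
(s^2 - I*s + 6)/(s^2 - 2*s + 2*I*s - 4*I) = (s - 3*I)/(s - 2)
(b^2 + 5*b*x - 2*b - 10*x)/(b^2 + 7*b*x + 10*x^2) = (b - 2)/(b + 2*x)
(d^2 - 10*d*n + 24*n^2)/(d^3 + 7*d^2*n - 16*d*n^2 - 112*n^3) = (d - 6*n)/(d^2 + 11*d*n + 28*n^2)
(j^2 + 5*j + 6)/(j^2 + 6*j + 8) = (j + 3)/(j + 4)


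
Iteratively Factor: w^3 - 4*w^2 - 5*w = (w)*(w^2 - 4*w - 5) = w*(w - 5)*(w + 1)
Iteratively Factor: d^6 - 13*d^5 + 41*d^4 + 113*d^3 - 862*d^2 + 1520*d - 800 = (d - 1)*(d^5 - 12*d^4 + 29*d^3 + 142*d^2 - 720*d + 800) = (d - 5)*(d - 1)*(d^4 - 7*d^3 - 6*d^2 + 112*d - 160) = (d - 5)*(d - 4)*(d - 1)*(d^3 - 3*d^2 - 18*d + 40) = (d - 5)^2*(d - 4)*(d - 1)*(d^2 + 2*d - 8) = (d - 5)^2*(d - 4)*(d - 1)*(d + 4)*(d - 2)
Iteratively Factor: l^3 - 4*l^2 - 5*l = (l - 5)*(l^2 + l) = (l - 5)*(l + 1)*(l)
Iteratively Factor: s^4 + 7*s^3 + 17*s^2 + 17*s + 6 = (s + 2)*(s^3 + 5*s^2 + 7*s + 3) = (s + 1)*(s + 2)*(s^2 + 4*s + 3) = (s + 1)*(s + 2)*(s + 3)*(s + 1)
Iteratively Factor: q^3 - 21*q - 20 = (q + 1)*(q^2 - q - 20) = (q - 5)*(q + 1)*(q + 4)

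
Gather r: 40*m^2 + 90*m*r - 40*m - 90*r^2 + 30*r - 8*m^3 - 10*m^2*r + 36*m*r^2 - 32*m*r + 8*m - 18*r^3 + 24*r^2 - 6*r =-8*m^3 + 40*m^2 - 32*m - 18*r^3 + r^2*(36*m - 66) + r*(-10*m^2 + 58*m + 24)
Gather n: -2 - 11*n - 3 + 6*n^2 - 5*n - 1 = 6*n^2 - 16*n - 6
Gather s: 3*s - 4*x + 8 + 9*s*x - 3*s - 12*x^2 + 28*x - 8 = 9*s*x - 12*x^2 + 24*x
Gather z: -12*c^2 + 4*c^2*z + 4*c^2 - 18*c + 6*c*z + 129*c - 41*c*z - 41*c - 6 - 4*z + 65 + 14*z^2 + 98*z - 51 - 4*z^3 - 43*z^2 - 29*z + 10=-8*c^2 + 70*c - 4*z^3 - 29*z^2 + z*(4*c^2 - 35*c + 65) + 18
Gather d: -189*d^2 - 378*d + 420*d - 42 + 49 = -189*d^2 + 42*d + 7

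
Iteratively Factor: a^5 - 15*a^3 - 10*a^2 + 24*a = (a + 2)*(a^4 - 2*a^3 - 11*a^2 + 12*a) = (a - 4)*(a + 2)*(a^3 + 2*a^2 - 3*a) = (a - 4)*(a - 1)*(a + 2)*(a^2 + 3*a) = (a - 4)*(a - 1)*(a + 2)*(a + 3)*(a)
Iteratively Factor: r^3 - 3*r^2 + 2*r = (r - 1)*(r^2 - 2*r) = r*(r - 1)*(r - 2)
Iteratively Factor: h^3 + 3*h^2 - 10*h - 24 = (h - 3)*(h^2 + 6*h + 8) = (h - 3)*(h + 4)*(h + 2)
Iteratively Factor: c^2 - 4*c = (c)*(c - 4)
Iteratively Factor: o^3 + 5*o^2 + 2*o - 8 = (o + 2)*(o^2 + 3*o - 4) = (o + 2)*(o + 4)*(o - 1)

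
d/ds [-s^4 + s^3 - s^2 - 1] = s*(-4*s^2 + 3*s - 2)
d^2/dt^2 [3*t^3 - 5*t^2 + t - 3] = 18*t - 10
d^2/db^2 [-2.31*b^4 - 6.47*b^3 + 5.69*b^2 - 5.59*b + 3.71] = -27.72*b^2 - 38.82*b + 11.38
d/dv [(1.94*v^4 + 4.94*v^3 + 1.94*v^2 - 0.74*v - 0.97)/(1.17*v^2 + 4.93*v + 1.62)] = (4.5396*v^5 + 34.4724*v^4 + 61.2796*v^3 + 34.4384*v^2 + 8.5554*v + 3.5833)/(1.3689*v^4 + 11.5362*v^3 + 28.0957*v^2 + 15.9732*v + 2.6244)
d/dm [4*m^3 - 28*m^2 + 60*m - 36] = 12*m^2 - 56*m + 60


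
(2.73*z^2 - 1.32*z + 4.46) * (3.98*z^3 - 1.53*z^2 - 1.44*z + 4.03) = 10.8654*z^5 - 9.4305*z^4 + 15.8392*z^3 + 6.0789*z^2 - 11.742*z + 17.9738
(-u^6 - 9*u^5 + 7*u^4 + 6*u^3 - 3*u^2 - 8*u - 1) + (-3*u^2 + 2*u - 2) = -u^6 - 9*u^5 + 7*u^4 + 6*u^3 - 6*u^2 - 6*u - 3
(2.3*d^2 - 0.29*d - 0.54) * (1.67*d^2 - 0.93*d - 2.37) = 3.841*d^4 - 2.6233*d^3 - 6.0831*d^2 + 1.1895*d + 1.2798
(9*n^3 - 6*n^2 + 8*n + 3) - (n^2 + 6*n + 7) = 9*n^3 - 7*n^2 + 2*n - 4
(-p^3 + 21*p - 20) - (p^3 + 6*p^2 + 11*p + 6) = -2*p^3 - 6*p^2 + 10*p - 26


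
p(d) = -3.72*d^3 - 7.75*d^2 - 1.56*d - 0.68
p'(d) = -11.16*d^2 - 15.5*d - 1.56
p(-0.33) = -0.88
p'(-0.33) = 2.34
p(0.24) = -1.55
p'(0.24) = -5.92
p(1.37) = -26.93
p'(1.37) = -43.74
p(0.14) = -1.06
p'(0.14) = -3.95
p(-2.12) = 3.24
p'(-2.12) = -18.86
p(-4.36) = 167.12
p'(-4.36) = -146.13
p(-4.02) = 122.02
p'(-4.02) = -119.60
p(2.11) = -73.42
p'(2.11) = -83.95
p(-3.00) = 34.69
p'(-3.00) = -55.50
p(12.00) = -7563.56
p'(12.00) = -1794.60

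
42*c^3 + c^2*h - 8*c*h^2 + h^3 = (-7*c + h)*(-3*c + h)*(2*c + h)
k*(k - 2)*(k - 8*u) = k^3 - 8*k^2*u - 2*k^2 + 16*k*u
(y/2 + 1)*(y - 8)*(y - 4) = y^3/2 - 5*y^2 + 4*y + 32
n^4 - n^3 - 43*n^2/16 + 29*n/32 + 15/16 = (n - 2)*(n - 3/4)*(n + 1/2)*(n + 5/4)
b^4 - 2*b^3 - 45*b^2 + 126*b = b*(b - 6)*(b - 3)*(b + 7)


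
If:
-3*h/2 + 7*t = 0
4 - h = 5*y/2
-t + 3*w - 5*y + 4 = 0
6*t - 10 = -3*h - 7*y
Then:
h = -21/26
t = -9/52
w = 283/156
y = 25/13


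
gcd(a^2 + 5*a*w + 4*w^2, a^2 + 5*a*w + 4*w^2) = a^2 + 5*a*w + 4*w^2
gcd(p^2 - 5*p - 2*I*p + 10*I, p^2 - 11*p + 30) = p - 5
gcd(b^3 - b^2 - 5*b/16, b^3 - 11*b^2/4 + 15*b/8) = b^2 - 5*b/4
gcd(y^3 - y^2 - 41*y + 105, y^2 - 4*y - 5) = y - 5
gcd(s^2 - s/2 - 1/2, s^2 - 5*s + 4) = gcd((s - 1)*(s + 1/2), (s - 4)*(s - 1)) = s - 1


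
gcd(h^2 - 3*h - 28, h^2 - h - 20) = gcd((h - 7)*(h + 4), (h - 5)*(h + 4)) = h + 4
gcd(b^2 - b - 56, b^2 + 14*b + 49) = b + 7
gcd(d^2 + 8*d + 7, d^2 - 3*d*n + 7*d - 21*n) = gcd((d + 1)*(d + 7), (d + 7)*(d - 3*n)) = d + 7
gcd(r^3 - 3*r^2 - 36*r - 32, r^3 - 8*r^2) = r - 8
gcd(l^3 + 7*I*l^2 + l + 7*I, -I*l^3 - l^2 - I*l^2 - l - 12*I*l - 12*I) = 1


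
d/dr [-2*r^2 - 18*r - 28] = -4*r - 18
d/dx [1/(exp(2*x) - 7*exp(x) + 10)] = (7 - 2*exp(x))*exp(x)/(exp(2*x) - 7*exp(x) + 10)^2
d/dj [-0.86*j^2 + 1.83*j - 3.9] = 1.83 - 1.72*j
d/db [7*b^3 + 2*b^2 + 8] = b*(21*b + 4)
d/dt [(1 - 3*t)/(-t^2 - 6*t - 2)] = (-3*t^2 + 2*t + 12)/(t^4 + 12*t^3 + 40*t^2 + 24*t + 4)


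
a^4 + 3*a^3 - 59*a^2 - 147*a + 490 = (a - 7)*(a - 2)*(a + 5)*(a + 7)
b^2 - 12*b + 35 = (b - 7)*(b - 5)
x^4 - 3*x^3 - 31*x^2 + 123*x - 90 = (x - 5)*(x - 3)*(x - 1)*(x + 6)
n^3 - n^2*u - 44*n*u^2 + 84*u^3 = (n - 6*u)*(n - 2*u)*(n + 7*u)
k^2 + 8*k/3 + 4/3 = (k + 2/3)*(k + 2)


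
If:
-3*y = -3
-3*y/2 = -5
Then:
No Solution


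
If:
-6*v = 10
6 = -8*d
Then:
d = -3/4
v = -5/3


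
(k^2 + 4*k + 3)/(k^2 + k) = (k + 3)/k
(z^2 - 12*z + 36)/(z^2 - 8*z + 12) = (z - 6)/(z - 2)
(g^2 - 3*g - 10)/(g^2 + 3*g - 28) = (g^2 - 3*g - 10)/(g^2 + 3*g - 28)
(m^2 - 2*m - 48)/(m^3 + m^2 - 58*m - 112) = (m + 6)/(m^2 + 9*m + 14)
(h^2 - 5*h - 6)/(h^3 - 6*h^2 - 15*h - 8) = (h - 6)/(h^2 - 7*h - 8)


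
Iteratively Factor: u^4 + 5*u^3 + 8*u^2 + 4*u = (u)*(u^3 + 5*u^2 + 8*u + 4) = u*(u + 2)*(u^2 + 3*u + 2) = u*(u + 1)*(u + 2)*(u + 2)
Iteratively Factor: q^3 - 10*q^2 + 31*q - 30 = (q - 2)*(q^2 - 8*q + 15) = (q - 5)*(q - 2)*(q - 3)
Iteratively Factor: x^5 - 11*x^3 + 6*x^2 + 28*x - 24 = (x + 3)*(x^4 - 3*x^3 - 2*x^2 + 12*x - 8) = (x + 2)*(x + 3)*(x^3 - 5*x^2 + 8*x - 4) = (x - 2)*(x + 2)*(x + 3)*(x^2 - 3*x + 2) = (x - 2)*(x - 1)*(x + 2)*(x + 3)*(x - 2)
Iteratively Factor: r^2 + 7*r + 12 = (r + 4)*(r + 3)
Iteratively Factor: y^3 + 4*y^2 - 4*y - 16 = (y + 4)*(y^2 - 4) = (y + 2)*(y + 4)*(y - 2)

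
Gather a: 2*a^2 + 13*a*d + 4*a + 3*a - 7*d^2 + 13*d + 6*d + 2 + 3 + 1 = 2*a^2 + a*(13*d + 7) - 7*d^2 + 19*d + 6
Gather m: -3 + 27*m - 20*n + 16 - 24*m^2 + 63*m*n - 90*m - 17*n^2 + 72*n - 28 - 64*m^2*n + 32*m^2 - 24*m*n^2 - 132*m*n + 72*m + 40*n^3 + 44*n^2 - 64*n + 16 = m^2*(8 - 64*n) + m*(-24*n^2 - 69*n + 9) + 40*n^3 + 27*n^2 - 12*n + 1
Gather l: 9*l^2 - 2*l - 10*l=9*l^2 - 12*l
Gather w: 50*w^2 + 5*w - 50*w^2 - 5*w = 0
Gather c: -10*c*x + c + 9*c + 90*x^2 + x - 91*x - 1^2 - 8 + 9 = c*(10 - 10*x) + 90*x^2 - 90*x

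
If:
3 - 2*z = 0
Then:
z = 3/2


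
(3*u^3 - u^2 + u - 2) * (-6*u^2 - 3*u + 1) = -18*u^5 - 3*u^4 + 8*u^2 + 7*u - 2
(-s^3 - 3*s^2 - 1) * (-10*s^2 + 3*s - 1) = 10*s^5 + 27*s^4 - 8*s^3 + 13*s^2 - 3*s + 1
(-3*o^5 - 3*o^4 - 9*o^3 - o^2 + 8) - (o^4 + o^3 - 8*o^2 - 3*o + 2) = -3*o^5 - 4*o^4 - 10*o^3 + 7*o^2 + 3*o + 6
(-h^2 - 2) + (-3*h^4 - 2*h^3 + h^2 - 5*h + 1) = -3*h^4 - 2*h^3 - 5*h - 1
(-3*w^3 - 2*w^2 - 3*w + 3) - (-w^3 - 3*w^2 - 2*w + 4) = -2*w^3 + w^2 - w - 1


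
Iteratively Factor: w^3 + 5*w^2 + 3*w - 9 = (w + 3)*(w^2 + 2*w - 3) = (w + 3)^2*(w - 1)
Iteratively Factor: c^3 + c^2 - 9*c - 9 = (c + 3)*(c^2 - 2*c - 3) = (c - 3)*(c + 3)*(c + 1)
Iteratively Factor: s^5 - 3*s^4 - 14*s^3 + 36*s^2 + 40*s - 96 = (s - 2)*(s^4 - s^3 - 16*s^2 + 4*s + 48) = (s - 4)*(s - 2)*(s^3 + 3*s^2 - 4*s - 12) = (s - 4)*(s - 2)^2*(s^2 + 5*s + 6) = (s - 4)*(s - 2)^2*(s + 3)*(s + 2)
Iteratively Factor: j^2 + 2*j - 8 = (j - 2)*(j + 4)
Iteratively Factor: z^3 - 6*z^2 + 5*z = (z - 5)*(z^2 - z) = (z - 5)*(z - 1)*(z)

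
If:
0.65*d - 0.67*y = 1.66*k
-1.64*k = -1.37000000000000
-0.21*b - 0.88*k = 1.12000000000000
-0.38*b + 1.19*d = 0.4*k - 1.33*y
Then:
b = -8.83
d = -0.11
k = 0.84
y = -2.18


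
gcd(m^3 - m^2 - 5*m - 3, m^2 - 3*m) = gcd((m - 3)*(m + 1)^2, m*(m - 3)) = m - 3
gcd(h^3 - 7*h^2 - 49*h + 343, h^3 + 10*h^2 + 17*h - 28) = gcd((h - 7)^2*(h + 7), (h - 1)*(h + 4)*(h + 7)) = h + 7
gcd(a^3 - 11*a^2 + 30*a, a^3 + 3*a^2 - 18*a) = a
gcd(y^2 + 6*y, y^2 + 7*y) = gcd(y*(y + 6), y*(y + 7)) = y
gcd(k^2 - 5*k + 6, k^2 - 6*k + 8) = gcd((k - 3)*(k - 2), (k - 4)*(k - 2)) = k - 2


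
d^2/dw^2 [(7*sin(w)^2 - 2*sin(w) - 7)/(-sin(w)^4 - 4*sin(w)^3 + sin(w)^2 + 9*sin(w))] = (28*sin(w)^7 + 66*sin(w)^6 - 102*sin(w)^5 - 65*sin(w)^4 + 480*sin(w)^3 + 156*sin(w)^2 + 827*sin(w) - 615 - 2037/sin(w) + 378/sin(w)^2 + 1134/sin(w)^3)/(sin(w)^3 + 4*sin(w)^2 - sin(w) - 9)^3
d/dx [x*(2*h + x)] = 2*h + 2*x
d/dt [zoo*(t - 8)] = zoo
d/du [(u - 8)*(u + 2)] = 2*u - 6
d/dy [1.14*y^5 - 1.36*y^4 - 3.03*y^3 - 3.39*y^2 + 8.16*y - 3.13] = 5.7*y^4 - 5.44*y^3 - 9.09*y^2 - 6.78*y + 8.16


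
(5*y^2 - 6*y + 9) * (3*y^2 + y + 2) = 15*y^4 - 13*y^3 + 31*y^2 - 3*y + 18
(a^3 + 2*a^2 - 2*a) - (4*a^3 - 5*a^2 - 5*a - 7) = -3*a^3 + 7*a^2 + 3*a + 7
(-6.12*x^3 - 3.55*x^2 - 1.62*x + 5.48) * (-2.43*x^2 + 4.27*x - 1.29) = 14.8716*x^5 - 17.5059*x^4 - 3.3271*x^3 - 15.6543*x^2 + 25.4894*x - 7.0692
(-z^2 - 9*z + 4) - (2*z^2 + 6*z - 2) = -3*z^2 - 15*z + 6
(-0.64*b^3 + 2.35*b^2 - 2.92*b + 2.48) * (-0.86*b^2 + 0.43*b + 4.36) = 0.5504*b^5 - 2.2962*b^4 + 0.7313*b^3 + 6.8576*b^2 - 11.6648*b + 10.8128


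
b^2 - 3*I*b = b*(b - 3*I)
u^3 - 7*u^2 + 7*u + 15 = (u - 5)*(u - 3)*(u + 1)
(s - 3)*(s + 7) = s^2 + 4*s - 21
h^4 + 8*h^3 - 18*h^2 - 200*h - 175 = (h - 5)*(h + 1)*(h + 5)*(h + 7)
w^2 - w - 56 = (w - 8)*(w + 7)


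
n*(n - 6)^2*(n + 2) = n^4 - 10*n^3 + 12*n^2 + 72*n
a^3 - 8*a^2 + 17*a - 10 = (a - 5)*(a - 2)*(a - 1)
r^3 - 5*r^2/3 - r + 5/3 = (r - 5/3)*(r - 1)*(r + 1)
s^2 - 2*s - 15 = (s - 5)*(s + 3)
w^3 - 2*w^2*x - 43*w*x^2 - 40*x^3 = (w - 8*x)*(w + x)*(w + 5*x)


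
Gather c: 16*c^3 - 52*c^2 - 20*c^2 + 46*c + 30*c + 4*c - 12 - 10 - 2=16*c^3 - 72*c^2 + 80*c - 24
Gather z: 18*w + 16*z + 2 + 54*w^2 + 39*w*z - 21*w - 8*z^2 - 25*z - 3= 54*w^2 - 3*w - 8*z^2 + z*(39*w - 9) - 1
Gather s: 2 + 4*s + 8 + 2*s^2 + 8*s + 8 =2*s^2 + 12*s + 18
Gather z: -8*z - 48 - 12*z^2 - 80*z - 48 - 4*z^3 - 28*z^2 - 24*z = -4*z^3 - 40*z^2 - 112*z - 96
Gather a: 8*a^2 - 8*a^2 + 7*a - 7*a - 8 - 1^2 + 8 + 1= 0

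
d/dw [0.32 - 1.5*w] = -1.50000000000000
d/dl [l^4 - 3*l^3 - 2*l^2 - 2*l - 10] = 4*l^3 - 9*l^2 - 4*l - 2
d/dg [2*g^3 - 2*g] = 6*g^2 - 2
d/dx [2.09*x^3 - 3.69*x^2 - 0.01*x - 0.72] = 6.27*x^2 - 7.38*x - 0.01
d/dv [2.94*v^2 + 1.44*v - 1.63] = 5.88*v + 1.44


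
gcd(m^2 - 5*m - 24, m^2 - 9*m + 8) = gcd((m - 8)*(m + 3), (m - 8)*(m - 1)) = m - 8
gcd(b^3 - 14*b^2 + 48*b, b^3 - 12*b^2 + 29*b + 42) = b - 6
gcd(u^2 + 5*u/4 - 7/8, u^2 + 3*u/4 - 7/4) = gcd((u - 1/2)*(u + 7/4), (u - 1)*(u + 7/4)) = u + 7/4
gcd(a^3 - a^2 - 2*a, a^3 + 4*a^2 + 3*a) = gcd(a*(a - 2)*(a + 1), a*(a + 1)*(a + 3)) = a^2 + a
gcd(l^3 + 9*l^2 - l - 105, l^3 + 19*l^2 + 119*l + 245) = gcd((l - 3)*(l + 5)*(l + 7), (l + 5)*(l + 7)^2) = l^2 + 12*l + 35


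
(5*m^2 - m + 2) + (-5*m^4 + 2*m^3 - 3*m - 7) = -5*m^4 + 2*m^3 + 5*m^2 - 4*m - 5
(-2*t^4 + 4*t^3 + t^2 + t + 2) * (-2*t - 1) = 4*t^5 - 6*t^4 - 6*t^3 - 3*t^2 - 5*t - 2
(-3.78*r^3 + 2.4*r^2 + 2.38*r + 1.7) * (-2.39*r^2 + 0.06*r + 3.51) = 9.0342*r^5 - 5.9628*r^4 - 18.812*r^3 + 4.5038*r^2 + 8.4558*r + 5.967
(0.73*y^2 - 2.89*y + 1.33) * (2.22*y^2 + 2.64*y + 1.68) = 1.6206*y^4 - 4.4886*y^3 - 3.4506*y^2 - 1.344*y + 2.2344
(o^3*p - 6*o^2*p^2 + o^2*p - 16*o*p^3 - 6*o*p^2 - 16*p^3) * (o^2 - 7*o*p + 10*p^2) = o^5*p - 13*o^4*p^2 + o^4*p + 36*o^3*p^3 - 13*o^3*p^2 + 52*o^2*p^4 + 36*o^2*p^3 - 160*o*p^5 + 52*o*p^4 - 160*p^5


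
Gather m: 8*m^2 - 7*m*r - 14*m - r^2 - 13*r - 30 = 8*m^2 + m*(-7*r - 14) - r^2 - 13*r - 30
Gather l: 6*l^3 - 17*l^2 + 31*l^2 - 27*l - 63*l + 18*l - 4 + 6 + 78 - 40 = 6*l^3 + 14*l^2 - 72*l + 40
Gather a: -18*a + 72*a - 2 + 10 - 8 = 54*a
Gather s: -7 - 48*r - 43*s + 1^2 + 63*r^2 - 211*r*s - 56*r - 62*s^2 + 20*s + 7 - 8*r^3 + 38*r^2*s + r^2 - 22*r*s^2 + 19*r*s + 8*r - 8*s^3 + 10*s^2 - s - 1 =-8*r^3 + 64*r^2 - 96*r - 8*s^3 + s^2*(-22*r - 52) + s*(38*r^2 - 192*r - 24)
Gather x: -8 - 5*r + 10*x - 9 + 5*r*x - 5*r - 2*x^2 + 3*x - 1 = -10*r - 2*x^2 + x*(5*r + 13) - 18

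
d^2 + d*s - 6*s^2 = (d - 2*s)*(d + 3*s)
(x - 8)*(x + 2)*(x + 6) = x^3 - 52*x - 96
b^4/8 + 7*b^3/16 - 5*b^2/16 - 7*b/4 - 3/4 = (b/4 + 1/2)*(b/2 + 1/4)*(b - 2)*(b + 3)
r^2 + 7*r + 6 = (r + 1)*(r + 6)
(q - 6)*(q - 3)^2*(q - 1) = q^4 - 13*q^3 + 57*q^2 - 99*q + 54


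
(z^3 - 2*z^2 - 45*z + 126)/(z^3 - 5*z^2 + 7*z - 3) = (z^2 + z - 42)/(z^2 - 2*z + 1)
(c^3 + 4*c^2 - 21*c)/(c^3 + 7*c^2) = (c - 3)/c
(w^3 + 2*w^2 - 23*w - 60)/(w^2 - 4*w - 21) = (w^2 - w - 20)/(w - 7)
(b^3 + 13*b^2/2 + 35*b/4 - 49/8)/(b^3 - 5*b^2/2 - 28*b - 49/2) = (b^2 + 3*b - 7/4)/(b^2 - 6*b - 7)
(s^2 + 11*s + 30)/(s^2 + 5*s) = (s + 6)/s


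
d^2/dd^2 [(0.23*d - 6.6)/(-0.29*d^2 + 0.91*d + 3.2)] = ((0.23*d - 6.6)*(0.58*d - 0.91)*(1.16*d - 1.82) + (0.4002*d - 4.2466)*(-0.29*d^2 + 0.91*d + 3.2))/(-0.29*d^2 + 0.91*d + 3.2)^3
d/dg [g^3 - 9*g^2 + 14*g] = 3*g^2 - 18*g + 14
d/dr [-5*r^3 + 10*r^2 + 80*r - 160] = -15*r^2 + 20*r + 80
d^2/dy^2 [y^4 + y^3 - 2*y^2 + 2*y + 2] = 12*y^2 + 6*y - 4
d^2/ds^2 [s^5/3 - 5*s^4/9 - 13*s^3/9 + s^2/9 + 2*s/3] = 20*s^3/3 - 20*s^2/3 - 26*s/3 + 2/9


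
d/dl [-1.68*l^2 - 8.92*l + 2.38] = -3.36*l - 8.92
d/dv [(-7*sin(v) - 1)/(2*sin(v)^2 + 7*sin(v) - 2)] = (4*sin(v) - 14*cos(v)^2 + 35)*cos(v)/(7*sin(v) - 2*cos(v)^2)^2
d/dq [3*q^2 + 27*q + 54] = 6*q + 27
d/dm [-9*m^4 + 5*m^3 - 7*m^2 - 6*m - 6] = -36*m^3 + 15*m^2 - 14*m - 6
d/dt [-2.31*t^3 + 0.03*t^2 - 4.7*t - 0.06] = -6.93*t^2 + 0.06*t - 4.7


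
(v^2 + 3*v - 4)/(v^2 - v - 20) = (v - 1)/(v - 5)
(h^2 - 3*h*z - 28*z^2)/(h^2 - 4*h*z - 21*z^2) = (h + 4*z)/(h + 3*z)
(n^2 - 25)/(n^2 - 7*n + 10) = (n + 5)/(n - 2)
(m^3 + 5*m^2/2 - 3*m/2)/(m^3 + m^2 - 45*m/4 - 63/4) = 2*m*(2*m - 1)/(4*m^2 - 8*m - 21)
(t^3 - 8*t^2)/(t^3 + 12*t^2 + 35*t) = t*(t - 8)/(t^2 + 12*t + 35)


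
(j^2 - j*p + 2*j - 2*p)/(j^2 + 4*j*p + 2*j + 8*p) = (j - p)/(j + 4*p)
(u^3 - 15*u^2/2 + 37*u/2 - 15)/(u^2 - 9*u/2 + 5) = u - 3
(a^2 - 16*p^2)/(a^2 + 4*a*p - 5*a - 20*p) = (a - 4*p)/(a - 5)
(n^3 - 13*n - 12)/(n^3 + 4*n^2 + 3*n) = (n - 4)/n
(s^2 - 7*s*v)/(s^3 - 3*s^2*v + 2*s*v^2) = (s - 7*v)/(s^2 - 3*s*v + 2*v^2)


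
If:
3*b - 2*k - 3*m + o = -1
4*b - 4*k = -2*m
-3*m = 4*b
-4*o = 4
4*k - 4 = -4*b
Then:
No Solution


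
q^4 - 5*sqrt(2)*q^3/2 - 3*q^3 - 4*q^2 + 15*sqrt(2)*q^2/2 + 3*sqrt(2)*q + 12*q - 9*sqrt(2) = (q - 3)*(q - 3*sqrt(2))*(q - sqrt(2)/2)*(q + sqrt(2))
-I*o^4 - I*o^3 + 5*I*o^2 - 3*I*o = o*(o - 1)*(o + 3)*(-I*o + I)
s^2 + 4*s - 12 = (s - 2)*(s + 6)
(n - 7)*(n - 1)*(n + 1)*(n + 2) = n^4 - 5*n^3 - 15*n^2 + 5*n + 14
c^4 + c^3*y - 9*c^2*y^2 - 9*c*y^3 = c*(c - 3*y)*(c + y)*(c + 3*y)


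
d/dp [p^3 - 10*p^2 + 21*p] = 3*p^2 - 20*p + 21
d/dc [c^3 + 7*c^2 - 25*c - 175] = 3*c^2 + 14*c - 25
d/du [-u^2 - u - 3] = -2*u - 1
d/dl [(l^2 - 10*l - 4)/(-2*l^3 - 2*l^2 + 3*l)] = (2*l^4 - 40*l^3 - 41*l^2 - 16*l + 12)/(l^2*(4*l^4 + 8*l^3 - 8*l^2 - 12*l + 9))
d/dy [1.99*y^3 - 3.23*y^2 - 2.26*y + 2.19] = 5.97*y^2 - 6.46*y - 2.26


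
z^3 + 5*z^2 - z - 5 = (z - 1)*(z + 1)*(z + 5)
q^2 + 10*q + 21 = (q + 3)*(q + 7)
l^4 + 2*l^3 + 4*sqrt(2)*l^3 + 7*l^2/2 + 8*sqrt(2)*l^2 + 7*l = l*(l + 2)*(l + sqrt(2)/2)*(l + 7*sqrt(2)/2)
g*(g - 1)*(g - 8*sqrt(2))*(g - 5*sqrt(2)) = g^4 - 13*sqrt(2)*g^3 - g^3 + 13*sqrt(2)*g^2 + 80*g^2 - 80*g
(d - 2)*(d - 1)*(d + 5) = d^3 + 2*d^2 - 13*d + 10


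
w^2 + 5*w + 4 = (w + 1)*(w + 4)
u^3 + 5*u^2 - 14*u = u*(u - 2)*(u + 7)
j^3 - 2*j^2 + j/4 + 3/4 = (j - 3/2)*(j - 1)*(j + 1/2)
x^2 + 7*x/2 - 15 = (x - 5/2)*(x + 6)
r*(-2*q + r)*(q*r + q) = -2*q^2*r^2 - 2*q^2*r + q*r^3 + q*r^2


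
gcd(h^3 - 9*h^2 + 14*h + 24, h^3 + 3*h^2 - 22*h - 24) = h^2 - 3*h - 4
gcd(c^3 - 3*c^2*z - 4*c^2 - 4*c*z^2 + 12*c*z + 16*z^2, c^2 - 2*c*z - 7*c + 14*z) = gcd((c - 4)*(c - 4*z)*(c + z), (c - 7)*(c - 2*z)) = 1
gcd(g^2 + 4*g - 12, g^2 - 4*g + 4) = g - 2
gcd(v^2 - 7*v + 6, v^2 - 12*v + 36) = v - 6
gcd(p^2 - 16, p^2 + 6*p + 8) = p + 4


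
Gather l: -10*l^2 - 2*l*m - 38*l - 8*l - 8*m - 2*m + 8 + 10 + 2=-10*l^2 + l*(-2*m - 46) - 10*m + 20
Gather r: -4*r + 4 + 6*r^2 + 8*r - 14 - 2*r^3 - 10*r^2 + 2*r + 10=-2*r^3 - 4*r^2 + 6*r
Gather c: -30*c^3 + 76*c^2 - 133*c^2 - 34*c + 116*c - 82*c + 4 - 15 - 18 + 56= -30*c^3 - 57*c^2 + 27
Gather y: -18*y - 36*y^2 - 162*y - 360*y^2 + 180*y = -396*y^2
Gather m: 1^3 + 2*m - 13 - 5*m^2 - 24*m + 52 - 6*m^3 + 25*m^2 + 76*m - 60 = -6*m^3 + 20*m^2 + 54*m - 20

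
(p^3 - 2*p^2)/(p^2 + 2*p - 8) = p^2/(p + 4)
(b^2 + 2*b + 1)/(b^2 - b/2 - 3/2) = 2*(b + 1)/(2*b - 3)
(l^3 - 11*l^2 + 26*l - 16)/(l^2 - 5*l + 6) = (l^2 - 9*l + 8)/(l - 3)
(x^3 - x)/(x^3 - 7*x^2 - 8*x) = (x - 1)/(x - 8)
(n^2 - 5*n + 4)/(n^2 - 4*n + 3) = (n - 4)/(n - 3)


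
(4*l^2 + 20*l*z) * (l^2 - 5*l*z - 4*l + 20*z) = 4*l^4 - 16*l^3 - 100*l^2*z^2 + 400*l*z^2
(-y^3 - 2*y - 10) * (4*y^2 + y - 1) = -4*y^5 - y^4 - 7*y^3 - 42*y^2 - 8*y + 10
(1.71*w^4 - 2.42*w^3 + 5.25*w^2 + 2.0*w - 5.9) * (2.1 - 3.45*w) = -5.8995*w^5 + 11.94*w^4 - 23.1945*w^3 + 4.125*w^2 + 24.555*w - 12.39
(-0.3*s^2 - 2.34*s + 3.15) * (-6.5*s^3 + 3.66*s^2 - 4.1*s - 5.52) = 1.95*s^5 + 14.112*s^4 - 27.8094*s^3 + 22.779*s^2 + 0.00179999999999936*s - 17.388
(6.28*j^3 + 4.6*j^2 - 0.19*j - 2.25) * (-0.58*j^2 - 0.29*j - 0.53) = -3.6424*j^5 - 4.4892*j^4 - 4.5522*j^3 - 1.0779*j^2 + 0.7532*j + 1.1925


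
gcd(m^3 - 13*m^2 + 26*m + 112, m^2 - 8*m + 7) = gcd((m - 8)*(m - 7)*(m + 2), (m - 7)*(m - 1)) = m - 7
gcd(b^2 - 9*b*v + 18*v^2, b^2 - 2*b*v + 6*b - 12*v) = 1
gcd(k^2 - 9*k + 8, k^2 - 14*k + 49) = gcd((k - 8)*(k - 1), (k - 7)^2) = 1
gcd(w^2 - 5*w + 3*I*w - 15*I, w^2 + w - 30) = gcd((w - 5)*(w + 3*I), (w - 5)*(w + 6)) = w - 5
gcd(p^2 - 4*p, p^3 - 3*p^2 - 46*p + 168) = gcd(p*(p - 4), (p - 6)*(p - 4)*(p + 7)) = p - 4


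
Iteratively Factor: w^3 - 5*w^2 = (w)*(w^2 - 5*w) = w*(w - 5)*(w)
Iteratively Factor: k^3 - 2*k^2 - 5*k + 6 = (k + 2)*(k^2 - 4*k + 3) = (k - 1)*(k + 2)*(k - 3)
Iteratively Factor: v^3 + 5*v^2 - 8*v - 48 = (v + 4)*(v^2 + v - 12) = (v + 4)^2*(v - 3)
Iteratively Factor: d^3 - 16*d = (d - 4)*(d^2 + 4*d) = (d - 4)*(d + 4)*(d)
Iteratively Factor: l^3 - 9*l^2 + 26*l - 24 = (l - 2)*(l^2 - 7*l + 12) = (l - 3)*(l - 2)*(l - 4)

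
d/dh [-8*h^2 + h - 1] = 1 - 16*h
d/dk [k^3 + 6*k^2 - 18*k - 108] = 3*k^2 + 12*k - 18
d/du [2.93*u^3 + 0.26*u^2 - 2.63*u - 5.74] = 8.79*u^2 + 0.52*u - 2.63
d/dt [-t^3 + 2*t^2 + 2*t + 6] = -3*t^2 + 4*t + 2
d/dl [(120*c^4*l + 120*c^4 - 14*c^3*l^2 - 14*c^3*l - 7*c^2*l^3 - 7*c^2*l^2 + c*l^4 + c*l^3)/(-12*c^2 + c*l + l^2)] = c*(-90*c^3 + 66*c^2*l + 3*c^2 - 20*c*l^2 - 6*c*l + 2*l^3 + l^2)/(9*c^2 - 6*c*l + l^2)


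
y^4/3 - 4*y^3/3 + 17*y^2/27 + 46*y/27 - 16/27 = (y/3 + 1/3)*(y - 8/3)*(y - 2)*(y - 1/3)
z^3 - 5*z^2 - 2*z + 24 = (z - 4)*(z - 3)*(z + 2)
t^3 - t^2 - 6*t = t*(t - 3)*(t + 2)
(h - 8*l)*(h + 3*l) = h^2 - 5*h*l - 24*l^2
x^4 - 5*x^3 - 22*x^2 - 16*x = x*(x - 8)*(x + 1)*(x + 2)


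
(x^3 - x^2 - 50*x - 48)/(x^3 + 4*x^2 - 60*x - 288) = (x + 1)/(x + 6)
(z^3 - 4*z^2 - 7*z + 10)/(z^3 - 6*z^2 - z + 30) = (z - 1)/(z - 3)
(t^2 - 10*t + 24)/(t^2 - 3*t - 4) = (t - 6)/(t + 1)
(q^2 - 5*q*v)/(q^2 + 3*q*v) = (q - 5*v)/(q + 3*v)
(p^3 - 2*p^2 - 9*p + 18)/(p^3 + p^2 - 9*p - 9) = (p - 2)/(p + 1)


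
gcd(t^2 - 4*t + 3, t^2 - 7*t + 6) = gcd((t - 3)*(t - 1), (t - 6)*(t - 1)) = t - 1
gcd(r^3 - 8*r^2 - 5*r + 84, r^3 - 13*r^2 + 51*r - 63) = r - 7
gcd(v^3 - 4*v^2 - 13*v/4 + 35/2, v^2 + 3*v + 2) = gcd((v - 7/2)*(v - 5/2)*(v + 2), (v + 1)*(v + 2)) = v + 2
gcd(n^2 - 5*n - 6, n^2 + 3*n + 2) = n + 1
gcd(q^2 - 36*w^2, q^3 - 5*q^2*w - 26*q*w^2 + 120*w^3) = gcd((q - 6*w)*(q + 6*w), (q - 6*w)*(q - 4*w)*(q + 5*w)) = q - 6*w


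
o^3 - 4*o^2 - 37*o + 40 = (o - 8)*(o - 1)*(o + 5)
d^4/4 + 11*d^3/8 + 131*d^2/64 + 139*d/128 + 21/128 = (d/4 + 1/4)*(d + 1/4)*(d + 3/4)*(d + 7/2)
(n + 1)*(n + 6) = n^2 + 7*n + 6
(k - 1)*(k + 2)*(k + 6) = k^3 + 7*k^2 + 4*k - 12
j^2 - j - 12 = (j - 4)*(j + 3)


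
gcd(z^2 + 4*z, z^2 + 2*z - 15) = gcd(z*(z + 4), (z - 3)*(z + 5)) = 1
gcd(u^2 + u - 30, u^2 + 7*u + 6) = u + 6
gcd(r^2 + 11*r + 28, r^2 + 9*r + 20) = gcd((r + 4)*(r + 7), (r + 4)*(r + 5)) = r + 4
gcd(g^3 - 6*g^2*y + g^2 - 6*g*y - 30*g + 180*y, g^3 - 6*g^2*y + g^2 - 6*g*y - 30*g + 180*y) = -g^3 + 6*g^2*y - g^2 + 6*g*y + 30*g - 180*y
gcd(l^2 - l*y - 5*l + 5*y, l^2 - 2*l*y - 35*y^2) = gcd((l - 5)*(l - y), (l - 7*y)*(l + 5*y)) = 1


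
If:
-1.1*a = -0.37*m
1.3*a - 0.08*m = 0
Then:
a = 0.00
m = 0.00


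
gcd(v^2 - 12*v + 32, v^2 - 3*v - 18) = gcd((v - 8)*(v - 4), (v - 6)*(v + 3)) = 1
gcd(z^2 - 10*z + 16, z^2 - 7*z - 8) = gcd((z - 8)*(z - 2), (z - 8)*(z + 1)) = z - 8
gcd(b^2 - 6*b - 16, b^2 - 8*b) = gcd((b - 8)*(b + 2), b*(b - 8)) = b - 8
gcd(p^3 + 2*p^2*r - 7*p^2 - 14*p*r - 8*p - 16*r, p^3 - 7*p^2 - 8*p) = p^2 - 7*p - 8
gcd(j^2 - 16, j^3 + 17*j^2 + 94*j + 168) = j + 4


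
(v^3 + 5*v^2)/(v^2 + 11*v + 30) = v^2/(v + 6)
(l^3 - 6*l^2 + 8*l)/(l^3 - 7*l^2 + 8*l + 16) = l*(l - 2)/(l^2 - 3*l - 4)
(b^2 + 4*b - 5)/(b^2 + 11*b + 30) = (b - 1)/(b + 6)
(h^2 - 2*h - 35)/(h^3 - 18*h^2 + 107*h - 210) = (h + 5)/(h^2 - 11*h + 30)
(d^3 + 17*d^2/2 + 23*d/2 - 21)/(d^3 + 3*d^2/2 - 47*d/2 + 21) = (2*d + 7)/(2*d - 7)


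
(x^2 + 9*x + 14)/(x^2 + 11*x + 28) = (x + 2)/(x + 4)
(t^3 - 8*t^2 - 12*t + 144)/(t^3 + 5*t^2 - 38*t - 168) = (t - 6)/(t + 7)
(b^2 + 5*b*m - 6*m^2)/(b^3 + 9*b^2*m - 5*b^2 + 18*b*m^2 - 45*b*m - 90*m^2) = (b - m)/(b^2 + 3*b*m - 5*b - 15*m)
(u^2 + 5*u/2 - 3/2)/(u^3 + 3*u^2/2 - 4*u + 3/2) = 1/(u - 1)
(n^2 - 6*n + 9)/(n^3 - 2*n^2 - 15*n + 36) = 1/(n + 4)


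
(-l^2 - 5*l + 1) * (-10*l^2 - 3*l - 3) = 10*l^4 + 53*l^3 + 8*l^2 + 12*l - 3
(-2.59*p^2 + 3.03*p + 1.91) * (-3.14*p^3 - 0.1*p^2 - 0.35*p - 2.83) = 8.1326*p^5 - 9.2552*p^4 - 5.3939*p^3 + 6.0782*p^2 - 9.2434*p - 5.4053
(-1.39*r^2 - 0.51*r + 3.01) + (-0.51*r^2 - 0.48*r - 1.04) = -1.9*r^2 - 0.99*r + 1.97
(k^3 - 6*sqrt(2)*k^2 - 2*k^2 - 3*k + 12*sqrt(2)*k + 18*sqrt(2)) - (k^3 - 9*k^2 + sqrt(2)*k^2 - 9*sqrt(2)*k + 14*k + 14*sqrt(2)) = -7*sqrt(2)*k^2 + 7*k^2 - 17*k + 21*sqrt(2)*k + 4*sqrt(2)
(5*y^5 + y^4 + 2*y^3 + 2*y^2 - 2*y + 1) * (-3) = -15*y^5 - 3*y^4 - 6*y^3 - 6*y^2 + 6*y - 3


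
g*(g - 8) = g^2 - 8*g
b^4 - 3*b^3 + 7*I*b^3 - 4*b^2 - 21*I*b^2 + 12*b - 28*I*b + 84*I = (b - 3)*(b - 2)*(b + 2)*(b + 7*I)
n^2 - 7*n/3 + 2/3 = (n - 2)*(n - 1/3)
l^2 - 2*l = l*(l - 2)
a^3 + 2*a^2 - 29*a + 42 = (a - 3)*(a - 2)*(a + 7)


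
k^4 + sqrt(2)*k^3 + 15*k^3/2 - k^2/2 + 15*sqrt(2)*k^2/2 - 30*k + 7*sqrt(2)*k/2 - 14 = (k + 1/2)*(k + 7)*(k - sqrt(2))*(k + 2*sqrt(2))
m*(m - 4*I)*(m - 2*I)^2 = m^4 - 8*I*m^3 - 20*m^2 + 16*I*m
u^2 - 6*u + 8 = (u - 4)*(u - 2)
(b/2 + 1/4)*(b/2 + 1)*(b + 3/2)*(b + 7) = b^4/4 + 11*b^3/4 + 131*b^2/16 + 139*b/16 + 21/8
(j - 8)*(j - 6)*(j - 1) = j^3 - 15*j^2 + 62*j - 48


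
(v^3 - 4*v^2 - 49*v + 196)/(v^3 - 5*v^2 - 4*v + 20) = (v^3 - 4*v^2 - 49*v + 196)/(v^3 - 5*v^2 - 4*v + 20)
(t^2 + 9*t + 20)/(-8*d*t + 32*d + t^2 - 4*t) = (t^2 + 9*t + 20)/(-8*d*t + 32*d + t^2 - 4*t)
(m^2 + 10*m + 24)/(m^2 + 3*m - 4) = (m + 6)/(m - 1)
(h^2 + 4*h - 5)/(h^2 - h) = (h + 5)/h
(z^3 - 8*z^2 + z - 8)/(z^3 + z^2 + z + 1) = (z - 8)/(z + 1)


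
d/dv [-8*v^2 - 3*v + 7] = -16*v - 3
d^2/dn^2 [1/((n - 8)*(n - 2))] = 2*((n - 8)^2 + (n - 8)*(n - 2) + (n - 2)^2)/((n - 8)^3*(n - 2)^3)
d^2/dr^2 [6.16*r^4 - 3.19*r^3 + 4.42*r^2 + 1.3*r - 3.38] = 73.92*r^2 - 19.14*r + 8.84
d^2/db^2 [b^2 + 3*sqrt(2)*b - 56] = 2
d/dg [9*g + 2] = 9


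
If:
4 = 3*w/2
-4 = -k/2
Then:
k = 8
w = 8/3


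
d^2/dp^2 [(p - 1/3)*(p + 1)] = 2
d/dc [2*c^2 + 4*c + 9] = 4*c + 4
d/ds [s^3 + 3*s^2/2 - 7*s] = 3*s^2 + 3*s - 7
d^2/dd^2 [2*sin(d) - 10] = -2*sin(d)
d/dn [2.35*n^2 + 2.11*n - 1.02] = 4.7*n + 2.11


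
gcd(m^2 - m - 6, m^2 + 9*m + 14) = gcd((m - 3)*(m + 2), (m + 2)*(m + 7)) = m + 2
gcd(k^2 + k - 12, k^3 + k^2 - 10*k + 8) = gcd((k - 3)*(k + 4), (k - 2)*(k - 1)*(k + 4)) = k + 4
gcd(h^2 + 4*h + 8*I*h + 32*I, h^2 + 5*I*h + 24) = h + 8*I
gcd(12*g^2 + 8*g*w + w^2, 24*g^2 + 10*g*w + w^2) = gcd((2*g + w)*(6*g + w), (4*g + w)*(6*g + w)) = 6*g + w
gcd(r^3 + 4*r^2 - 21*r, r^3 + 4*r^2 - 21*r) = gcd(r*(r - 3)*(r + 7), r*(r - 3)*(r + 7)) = r^3 + 4*r^2 - 21*r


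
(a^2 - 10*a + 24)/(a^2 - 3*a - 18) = (a - 4)/(a + 3)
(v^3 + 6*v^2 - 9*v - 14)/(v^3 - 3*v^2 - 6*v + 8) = (v^3 + 6*v^2 - 9*v - 14)/(v^3 - 3*v^2 - 6*v + 8)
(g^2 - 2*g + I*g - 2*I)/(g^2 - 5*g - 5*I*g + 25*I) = (g^2 + g*(-2 + I) - 2*I)/(g^2 - 5*g*(1 + I) + 25*I)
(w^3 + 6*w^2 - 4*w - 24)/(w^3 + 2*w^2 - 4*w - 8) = (w + 6)/(w + 2)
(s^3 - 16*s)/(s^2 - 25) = s*(s^2 - 16)/(s^2 - 25)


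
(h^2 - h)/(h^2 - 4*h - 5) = h*(1 - h)/(-h^2 + 4*h + 5)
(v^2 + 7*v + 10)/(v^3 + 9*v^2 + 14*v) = (v + 5)/(v*(v + 7))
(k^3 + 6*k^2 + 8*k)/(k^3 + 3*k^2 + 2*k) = (k + 4)/(k + 1)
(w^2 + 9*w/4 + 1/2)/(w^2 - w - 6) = (w + 1/4)/(w - 3)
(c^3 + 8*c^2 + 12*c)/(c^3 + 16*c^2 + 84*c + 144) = c*(c + 2)/(c^2 + 10*c + 24)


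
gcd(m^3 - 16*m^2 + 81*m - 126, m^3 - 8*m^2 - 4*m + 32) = 1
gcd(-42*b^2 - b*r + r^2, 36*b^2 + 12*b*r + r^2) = 6*b + r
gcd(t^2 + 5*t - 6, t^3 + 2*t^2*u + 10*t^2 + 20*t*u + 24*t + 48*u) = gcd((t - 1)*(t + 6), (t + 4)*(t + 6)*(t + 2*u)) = t + 6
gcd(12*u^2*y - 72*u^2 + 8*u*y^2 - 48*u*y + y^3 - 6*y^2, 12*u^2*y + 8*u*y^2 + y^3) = 12*u^2 + 8*u*y + y^2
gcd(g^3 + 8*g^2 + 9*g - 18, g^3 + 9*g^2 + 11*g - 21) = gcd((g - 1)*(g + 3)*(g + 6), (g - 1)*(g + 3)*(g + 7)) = g^2 + 2*g - 3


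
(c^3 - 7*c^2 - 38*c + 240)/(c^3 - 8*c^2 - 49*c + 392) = (c^2 + c - 30)/(c^2 - 49)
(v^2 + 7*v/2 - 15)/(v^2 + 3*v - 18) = (v - 5/2)/(v - 3)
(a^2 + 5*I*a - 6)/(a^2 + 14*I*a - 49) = (a^2 + 5*I*a - 6)/(a^2 + 14*I*a - 49)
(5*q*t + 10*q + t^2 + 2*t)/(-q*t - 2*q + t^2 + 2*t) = (-5*q - t)/(q - t)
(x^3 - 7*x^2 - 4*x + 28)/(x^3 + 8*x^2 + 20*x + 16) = (x^2 - 9*x + 14)/(x^2 + 6*x + 8)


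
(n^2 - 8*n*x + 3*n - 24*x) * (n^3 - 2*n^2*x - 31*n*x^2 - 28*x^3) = n^5 - 10*n^4*x + 3*n^4 - 15*n^3*x^2 - 30*n^3*x + 220*n^2*x^3 - 45*n^2*x^2 + 224*n*x^4 + 660*n*x^3 + 672*x^4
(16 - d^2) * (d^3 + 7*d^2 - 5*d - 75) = -d^5 - 7*d^4 + 21*d^3 + 187*d^2 - 80*d - 1200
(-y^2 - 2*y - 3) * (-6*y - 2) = 6*y^3 + 14*y^2 + 22*y + 6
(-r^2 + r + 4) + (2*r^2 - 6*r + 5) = r^2 - 5*r + 9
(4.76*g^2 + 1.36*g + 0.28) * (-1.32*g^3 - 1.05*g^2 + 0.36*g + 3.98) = -6.2832*g^5 - 6.7932*g^4 - 0.0840000000000003*g^3 + 19.1404*g^2 + 5.5136*g + 1.1144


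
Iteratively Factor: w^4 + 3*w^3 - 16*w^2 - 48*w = (w + 3)*(w^3 - 16*w) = (w - 4)*(w + 3)*(w^2 + 4*w) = w*(w - 4)*(w + 3)*(w + 4)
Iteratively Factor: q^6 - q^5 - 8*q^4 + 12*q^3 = (q + 3)*(q^5 - 4*q^4 + 4*q^3) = (q - 2)*(q + 3)*(q^4 - 2*q^3) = q*(q - 2)*(q + 3)*(q^3 - 2*q^2) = q^2*(q - 2)*(q + 3)*(q^2 - 2*q) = q^3*(q - 2)*(q + 3)*(q - 2)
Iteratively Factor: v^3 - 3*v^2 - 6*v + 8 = (v - 4)*(v^2 + v - 2) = (v - 4)*(v + 2)*(v - 1)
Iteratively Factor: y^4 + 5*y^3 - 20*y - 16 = (y + 2)*(y^3 + 3*y^2 - 6*y - 8) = (y - 2)*(y + 2)*(y^2 + 5*y + 4) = (y - 2)*(y + 1)*(y + 2)*(y + 4)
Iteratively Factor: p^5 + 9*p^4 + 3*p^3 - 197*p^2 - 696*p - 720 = (p + 3)*(p^4 + 6*p^3 - 15*p^2 - 152*p - 240) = (p + 3)*(p + 4)*(p^3 + 2*p^2 - 23*p - 60) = (p + 3)^2*(p + 4)*(p^2 - p - 20) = (p + 3)^2*(p + 4)^2*(p - 5)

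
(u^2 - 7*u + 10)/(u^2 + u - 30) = (u - 2)/(u + 6)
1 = 1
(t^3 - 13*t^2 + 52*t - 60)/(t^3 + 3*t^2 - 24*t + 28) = (t^2 - 11*t + 30)/(t^2 + 5*t - 14)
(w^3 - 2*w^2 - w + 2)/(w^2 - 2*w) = w - 1/w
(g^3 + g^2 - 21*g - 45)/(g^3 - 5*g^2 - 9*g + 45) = (g + 3)/(g - 3)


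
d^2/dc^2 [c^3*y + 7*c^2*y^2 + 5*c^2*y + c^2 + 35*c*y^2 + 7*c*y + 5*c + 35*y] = 6*c*y + 14*y^2 + 10*y + 2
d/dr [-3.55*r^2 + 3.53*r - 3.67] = 3.53 - 7.1*r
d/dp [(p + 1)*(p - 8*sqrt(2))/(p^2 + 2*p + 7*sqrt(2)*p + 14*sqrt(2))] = (p^2 + 15*sqrt(2)*p^2 + 44*sqrt(2)*p - 112 + 30*sqrt(2))/(p^4 + 4*p^3 + 14*sqrt(2)*p^3 + 56*sqrt(2)*p^2 + 102*p^2 + 56*sqrt(2)*p + 392*p + 392)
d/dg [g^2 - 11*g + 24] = 2*g - 11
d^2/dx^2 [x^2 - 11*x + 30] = 2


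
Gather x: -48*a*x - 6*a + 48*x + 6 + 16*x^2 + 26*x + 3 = -6*a + 16*x^2 + x*(74 - 48*a) + 9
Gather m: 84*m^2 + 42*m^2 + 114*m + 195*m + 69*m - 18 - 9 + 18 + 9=126*m^2 + 378*m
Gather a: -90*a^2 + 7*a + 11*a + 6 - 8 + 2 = -90*a^2 + 18*a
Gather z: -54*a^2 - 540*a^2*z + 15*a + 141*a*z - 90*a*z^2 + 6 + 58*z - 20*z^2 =-54*a^2 + 15*a + z^2*(-90*a - 20) + z*(-540*a^2 + 141*a + 58) + 6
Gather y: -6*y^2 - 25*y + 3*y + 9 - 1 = -6*y^2 - 22*y + 8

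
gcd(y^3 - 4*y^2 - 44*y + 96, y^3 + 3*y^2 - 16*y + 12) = y^2 + 4*y - 12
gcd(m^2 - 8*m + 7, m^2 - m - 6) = 1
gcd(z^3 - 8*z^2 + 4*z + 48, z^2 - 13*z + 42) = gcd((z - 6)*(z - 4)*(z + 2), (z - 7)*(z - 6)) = z - 6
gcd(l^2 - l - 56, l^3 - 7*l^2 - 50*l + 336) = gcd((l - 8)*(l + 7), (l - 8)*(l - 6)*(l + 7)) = l^2 - l - 56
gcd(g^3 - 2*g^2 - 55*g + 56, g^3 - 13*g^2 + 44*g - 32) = g^2 - 9*g + 8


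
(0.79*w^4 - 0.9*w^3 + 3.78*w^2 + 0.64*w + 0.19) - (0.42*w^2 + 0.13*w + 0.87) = 0.79*w^4 - 0.9*w^3 + 3.36*w^2 + 0.51*w - 0.68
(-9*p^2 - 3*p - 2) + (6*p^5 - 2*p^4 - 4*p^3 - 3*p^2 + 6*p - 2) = 6*p^5 - 2*p^4 - 4*p^3 - 12*p^2 + 3*p - 4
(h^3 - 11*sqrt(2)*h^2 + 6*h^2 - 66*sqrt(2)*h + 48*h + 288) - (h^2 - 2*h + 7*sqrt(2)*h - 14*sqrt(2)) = h^3 - 11*sqrt(2)*h^2 + 5*h^2 - 73*sqrt(2)*h + 50*h + 14*sqrt(2) + 288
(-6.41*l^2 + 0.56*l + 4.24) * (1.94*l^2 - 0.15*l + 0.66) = -12.4354*l^4 + 2.0479*l^3 + 3.911*l^2 - 0.2664*l + 2.7984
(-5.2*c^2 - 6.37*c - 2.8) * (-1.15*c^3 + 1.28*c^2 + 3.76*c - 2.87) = 5.98*c^5 + 0.669499999999999*c^4 - 24.4856*c^3 - 12.6112*c^2 + 7.7539*c + 8.036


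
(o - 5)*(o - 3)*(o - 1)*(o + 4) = o^4 - 5*o^3 - 13*o^2 + 77*o - 60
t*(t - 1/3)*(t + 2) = t^3 + 5*t^2/3 - 2*t/3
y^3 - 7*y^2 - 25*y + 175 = (y - 7)*(y - 5)*(y + 5)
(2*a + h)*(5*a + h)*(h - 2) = 10*a^2*h - 20*a^2 + 7*a*h^2 - 14*a*h + h^3 - 2*h^2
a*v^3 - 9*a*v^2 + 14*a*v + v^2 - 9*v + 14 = (v - 7)*(v - 2)*(a*v + 1)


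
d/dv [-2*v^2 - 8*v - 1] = -4*v - 8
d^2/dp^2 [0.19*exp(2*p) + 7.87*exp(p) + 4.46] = (0.76*exp(p) + 7.87)*exp(p)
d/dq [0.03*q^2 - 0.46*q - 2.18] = 0.06*q - 0.46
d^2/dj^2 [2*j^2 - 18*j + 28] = 4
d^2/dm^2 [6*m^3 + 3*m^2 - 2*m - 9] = 36*m + 6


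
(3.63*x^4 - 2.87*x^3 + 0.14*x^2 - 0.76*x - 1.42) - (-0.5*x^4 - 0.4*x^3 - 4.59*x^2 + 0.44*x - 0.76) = 4.13*x^4 - 2.47*x^3 + 4.73*x^2 - 1.2*x - 0.66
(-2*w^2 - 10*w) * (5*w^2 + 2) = -10*w^4 - 50*w^3 - 4*w^2 - 20*w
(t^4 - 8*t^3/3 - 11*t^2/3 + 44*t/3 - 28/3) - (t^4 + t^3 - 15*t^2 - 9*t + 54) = -11*t^3/3 + 34*t^2/3 + 71*t/3 - 190/3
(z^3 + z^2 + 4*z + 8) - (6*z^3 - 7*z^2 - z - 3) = -5*z^3 + 8*z^2 + 5*z + 11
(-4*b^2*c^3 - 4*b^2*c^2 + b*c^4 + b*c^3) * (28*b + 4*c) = -112*b^3*c^3 - 112*b^3*c^2 + 12*b^2*c^4 + 12*b^2*c^3 + 4*b*c^5 + 4*b*c^4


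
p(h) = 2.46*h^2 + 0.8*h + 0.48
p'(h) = 4.92*h + 0.8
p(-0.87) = 1.65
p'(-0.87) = -3.48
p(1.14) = 4.59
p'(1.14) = 6.41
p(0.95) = 3.46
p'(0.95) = 5.47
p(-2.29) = 11.55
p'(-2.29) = -10.47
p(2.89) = 23.34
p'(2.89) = 15.02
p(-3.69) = 31.02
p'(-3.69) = -17.35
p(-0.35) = 0.50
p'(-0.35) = -0.92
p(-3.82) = 33.32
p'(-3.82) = -17.99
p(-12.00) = 345.12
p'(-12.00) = -58.24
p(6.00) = 93.84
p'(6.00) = 30.32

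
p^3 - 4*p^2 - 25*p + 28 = (p - 7)*(p - 1)*(p + 4)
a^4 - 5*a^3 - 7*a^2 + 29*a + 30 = (a - 5)*(a - 3)*(a + 1)*(a + 2)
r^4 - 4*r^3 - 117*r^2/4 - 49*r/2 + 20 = (r - 8)*(r - 1/2)*(r + 2)*(r + 5/2)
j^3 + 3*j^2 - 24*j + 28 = (j - 2)^2*(j + 7)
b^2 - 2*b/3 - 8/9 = (b - 4/3)*(b + 2/3)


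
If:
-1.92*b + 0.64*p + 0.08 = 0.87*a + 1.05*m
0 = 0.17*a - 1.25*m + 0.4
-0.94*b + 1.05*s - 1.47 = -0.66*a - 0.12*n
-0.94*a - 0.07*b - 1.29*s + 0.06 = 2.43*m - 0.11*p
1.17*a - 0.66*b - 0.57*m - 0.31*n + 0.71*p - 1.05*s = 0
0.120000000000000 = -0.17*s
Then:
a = -33.25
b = -141.12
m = -4.20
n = -904.15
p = -475.58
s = -0.71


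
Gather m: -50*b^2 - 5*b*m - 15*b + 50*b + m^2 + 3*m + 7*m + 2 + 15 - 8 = -50*b^2 + 35*b + m^2 + m*(10 - 5*b) + 9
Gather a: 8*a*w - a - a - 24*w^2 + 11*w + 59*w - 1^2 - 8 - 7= a*(8*w - 2) - 24*w^2 + 70*w - 16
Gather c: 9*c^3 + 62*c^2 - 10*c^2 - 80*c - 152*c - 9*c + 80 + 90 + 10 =9*c^3 + 52*c^2 - 241*c + 180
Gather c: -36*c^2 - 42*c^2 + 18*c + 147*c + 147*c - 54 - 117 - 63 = -78*c^2 + 312*c - 234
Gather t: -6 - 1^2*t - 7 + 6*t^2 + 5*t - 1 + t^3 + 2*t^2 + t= t^3 + 8*t^2 + 5*t - 14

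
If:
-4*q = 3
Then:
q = -3/4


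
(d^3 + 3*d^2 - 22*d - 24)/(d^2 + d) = d + 2 - 24/d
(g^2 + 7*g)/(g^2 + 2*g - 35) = g/(g - 5)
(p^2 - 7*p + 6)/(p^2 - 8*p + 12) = (p - 1)/(p - 2)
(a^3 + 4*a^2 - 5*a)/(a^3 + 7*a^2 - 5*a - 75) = a*(a - 1)/(a^2 + 2*a - 15)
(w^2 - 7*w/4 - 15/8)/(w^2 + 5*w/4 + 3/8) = (2*w - 5)/(2*w + 1)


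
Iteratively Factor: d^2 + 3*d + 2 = (d + 1)*(d + 2)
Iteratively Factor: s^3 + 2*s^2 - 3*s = (s)*(s^2 + 2*s - 3) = s*(s + 3)*(s - 1)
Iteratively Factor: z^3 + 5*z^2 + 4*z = (z)*(z^2 + 5*z + 4) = z*(z + 1)*(z + 4)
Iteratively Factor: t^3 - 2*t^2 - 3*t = (t - 3)*(t^2 + t) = (t - 3)*(t + 1)*(t)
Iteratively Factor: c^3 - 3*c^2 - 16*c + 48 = (c - 3)*(c^2 - 16) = (c - 3)*(c + 4)*(c - 4)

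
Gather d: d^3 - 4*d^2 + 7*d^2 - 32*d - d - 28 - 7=d^3 + 3*d^2 - 33*d - 35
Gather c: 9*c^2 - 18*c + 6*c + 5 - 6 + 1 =9*c^2 - 12*c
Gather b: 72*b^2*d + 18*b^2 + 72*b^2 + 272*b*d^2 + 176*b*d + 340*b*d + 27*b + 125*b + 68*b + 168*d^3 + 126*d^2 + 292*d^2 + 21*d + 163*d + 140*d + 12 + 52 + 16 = b^2*(72*d + 90) + b*(272*d^2 + 516*d + 220) + 168*d^3 + 418*d^2 + 324*d + 80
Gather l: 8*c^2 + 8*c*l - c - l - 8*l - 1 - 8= 8*c^2 - c + l*(8*c - 9) - 9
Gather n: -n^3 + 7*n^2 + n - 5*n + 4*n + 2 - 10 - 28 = -n^3 + 7*n^2 - 36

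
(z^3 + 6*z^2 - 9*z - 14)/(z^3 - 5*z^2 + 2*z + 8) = (z + 7)/(z - 4)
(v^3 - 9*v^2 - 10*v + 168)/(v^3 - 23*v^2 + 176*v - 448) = (v^2 - 2*v - 24)/(v^2 - 16*v + 64)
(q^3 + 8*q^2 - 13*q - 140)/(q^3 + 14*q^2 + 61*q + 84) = (q^2 + q - 20)/(q^2 + 7*q + 12)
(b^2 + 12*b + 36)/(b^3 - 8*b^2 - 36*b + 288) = (b + 6)/(b^2 - 14*b + 48)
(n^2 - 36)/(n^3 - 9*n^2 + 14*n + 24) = (n + 6)/(n^2 - 3*n - 4)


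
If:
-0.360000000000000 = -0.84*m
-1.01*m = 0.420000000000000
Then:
No Solution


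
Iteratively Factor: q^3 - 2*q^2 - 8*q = (q)*(q^2 - 2*q - 8) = q*(q - 4)*(q + 2)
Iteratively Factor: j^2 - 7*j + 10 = (j - 2)*(j - 5)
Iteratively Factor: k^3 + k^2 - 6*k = (k - 2)*(k^2 + 3*k) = (k - 2)*(k + 3)*(k)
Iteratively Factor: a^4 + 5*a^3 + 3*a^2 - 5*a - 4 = (a + 4)*(a^3 + a^2 - a - 1) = (a + 1)*(a + 4)*(a^2 - 1) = (a + 1)^2*(a + 4)*(a - 1)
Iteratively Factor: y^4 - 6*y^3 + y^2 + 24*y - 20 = (y - 1)*(y^3 - 5*y^2 - 4*y + 20) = (y - 1)*(y + 2)*(y^2 - 7*y + 10) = (y - 2)*(y - 1)*(y + 2)*(y - 5)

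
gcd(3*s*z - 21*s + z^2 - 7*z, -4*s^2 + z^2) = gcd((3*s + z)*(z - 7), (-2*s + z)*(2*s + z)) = 1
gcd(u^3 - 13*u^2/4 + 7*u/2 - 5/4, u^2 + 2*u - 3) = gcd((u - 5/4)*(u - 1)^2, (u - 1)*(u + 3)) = u - 1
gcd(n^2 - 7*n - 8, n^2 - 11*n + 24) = n - 8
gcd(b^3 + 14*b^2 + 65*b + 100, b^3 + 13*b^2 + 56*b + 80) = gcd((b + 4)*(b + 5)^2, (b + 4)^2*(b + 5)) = b^2 + 9*b + 20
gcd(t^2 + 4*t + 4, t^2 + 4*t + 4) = t^2 + 4*t + 4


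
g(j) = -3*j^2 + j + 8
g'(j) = 1 - 6*j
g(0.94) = 6.29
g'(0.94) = -4.64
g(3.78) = -31.09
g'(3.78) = -21.68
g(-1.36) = 1.09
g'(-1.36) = 9.16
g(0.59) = 7.55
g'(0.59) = -2.54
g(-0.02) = 7.98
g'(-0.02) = 1.12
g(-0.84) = 5.04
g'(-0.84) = 6.04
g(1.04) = 5.80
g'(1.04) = -5.24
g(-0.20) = 7.68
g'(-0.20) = 2.20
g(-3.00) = -22.00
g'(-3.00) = 19.00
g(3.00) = -16.00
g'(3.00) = -17.00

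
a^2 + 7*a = a*(a + 7)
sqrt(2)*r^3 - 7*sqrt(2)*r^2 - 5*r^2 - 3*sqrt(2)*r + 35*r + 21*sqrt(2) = (r - 7)*(r - 3*sqrt(2))*(sqrt(2)*r + 1)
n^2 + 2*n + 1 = (n + 1)^2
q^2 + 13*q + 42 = (q + 6)*(q + 7)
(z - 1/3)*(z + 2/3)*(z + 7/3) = z^3 + 8*z^2/3 + 5*z/9 - 14/27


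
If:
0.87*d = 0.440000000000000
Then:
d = 0.51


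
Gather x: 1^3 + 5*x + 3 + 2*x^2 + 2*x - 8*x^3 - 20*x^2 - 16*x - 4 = -8*x^3 - 18*x^2 - 9*x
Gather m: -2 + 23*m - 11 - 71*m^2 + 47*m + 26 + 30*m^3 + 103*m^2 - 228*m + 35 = 30*m^3 + 32*m^2 - 158*m + 48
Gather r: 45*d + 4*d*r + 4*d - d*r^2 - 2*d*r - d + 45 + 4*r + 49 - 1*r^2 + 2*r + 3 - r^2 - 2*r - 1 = 48*d + r^2*(-d - 2) + r*(2*d + 4) + 96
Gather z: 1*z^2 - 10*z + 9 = z^2 - 10*z + 9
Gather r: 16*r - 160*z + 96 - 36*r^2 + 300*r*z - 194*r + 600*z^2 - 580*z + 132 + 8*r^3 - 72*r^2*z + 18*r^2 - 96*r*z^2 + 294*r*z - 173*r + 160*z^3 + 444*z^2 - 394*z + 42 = 8*r^3 + r^2*(-72*z - 18) + r*(-96*z^2 + 594*z - 351) + 160*z^3 + 1044*z^2 - 1134*z + 270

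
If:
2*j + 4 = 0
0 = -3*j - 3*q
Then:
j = -2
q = 2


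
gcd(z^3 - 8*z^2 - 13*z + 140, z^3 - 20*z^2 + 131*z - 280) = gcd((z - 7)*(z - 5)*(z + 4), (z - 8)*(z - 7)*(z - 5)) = z^2 - 12*z + 35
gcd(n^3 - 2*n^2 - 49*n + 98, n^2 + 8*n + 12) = 1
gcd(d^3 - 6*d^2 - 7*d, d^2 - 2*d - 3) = d + 1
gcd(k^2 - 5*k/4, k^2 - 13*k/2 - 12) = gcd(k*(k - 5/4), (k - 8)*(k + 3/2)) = 1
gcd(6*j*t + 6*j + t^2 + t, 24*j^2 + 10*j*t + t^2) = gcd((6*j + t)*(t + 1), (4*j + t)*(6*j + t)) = 6*j + t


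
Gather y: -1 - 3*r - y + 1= -3*r - y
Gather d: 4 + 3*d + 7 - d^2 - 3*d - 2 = 9 - d^2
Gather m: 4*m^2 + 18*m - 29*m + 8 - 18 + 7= 4*m^2 - 11*m - 3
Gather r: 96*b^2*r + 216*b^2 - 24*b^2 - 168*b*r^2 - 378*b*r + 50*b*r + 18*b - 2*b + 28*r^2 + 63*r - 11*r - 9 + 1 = 192*b^2 + 16*b + r^2*(28 - 168*b) + r*(96*b^2 - 328*b + 52) - 8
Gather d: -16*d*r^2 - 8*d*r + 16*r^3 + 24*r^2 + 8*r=d*(-16*r^2 - 8*r) + 16*r^3 + 24*r^2 + 8*r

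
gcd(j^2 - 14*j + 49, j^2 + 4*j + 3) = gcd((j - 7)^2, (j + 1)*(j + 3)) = 1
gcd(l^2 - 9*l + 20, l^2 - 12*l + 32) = l - 4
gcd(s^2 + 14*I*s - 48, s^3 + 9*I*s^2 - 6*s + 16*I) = s + 8*I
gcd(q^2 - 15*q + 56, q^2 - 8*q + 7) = q - 7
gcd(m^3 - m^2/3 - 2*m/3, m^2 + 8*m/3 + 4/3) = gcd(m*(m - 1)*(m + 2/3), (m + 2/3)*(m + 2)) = m + 2/3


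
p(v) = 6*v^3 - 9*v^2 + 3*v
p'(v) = 18*v^2 - 18*v + 3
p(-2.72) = -195.49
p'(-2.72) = 185.13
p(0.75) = -0.28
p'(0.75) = -0.38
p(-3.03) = -258.63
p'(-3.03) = 222.80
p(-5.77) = -1469.55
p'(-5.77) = 706.13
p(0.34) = 0.22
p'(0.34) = -1.04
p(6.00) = 990.00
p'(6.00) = 543.00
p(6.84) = 1519.53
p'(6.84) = 722.02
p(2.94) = 83.50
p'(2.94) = 105.66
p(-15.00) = -22320.00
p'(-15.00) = 4323.00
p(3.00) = 90.00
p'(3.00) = 111.00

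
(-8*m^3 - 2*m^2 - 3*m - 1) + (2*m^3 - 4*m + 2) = -6*m^3 - 2*m^2 - 7*m + 1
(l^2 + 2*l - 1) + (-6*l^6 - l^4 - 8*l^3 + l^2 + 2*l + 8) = -6*l^6 - l^4 - 8*l^3 + 2*l^2 + 4*l + 7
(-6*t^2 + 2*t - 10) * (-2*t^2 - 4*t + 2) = 12*t^4 + 20*t^3 + 44*t - 20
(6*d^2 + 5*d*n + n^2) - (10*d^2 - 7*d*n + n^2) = -4*d^2 + 12*d*n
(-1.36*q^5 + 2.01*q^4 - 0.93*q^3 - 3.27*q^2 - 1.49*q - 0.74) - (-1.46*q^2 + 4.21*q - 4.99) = -1.36*q^5 + 2.01*q^4 - 0.93*q^3 - 1.81*q^2 - 5.7*q + 4.25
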